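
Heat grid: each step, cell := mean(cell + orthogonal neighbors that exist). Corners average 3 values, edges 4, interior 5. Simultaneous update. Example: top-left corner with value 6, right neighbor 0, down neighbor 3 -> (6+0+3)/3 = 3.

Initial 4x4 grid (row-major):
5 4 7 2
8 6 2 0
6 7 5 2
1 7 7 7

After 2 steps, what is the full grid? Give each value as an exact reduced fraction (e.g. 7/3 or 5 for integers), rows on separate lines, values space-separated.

Answer: 209/36 1219/240 65/16 11/4
1369/240 547/100 77/20 3
1357/240 136/25 124/25 56/15
47/9 343/60 329/60 46/9

Derivation:
After step 1:
  17/3 11/2 15/4 3
  25/4 27/5 4 3/2
  11/2 31/5 23/5 7/2
  14/3 11/2 13/2 16/3
After step 2:
  209/36 1219/240 65/16 11/4
  1369/240 547/100 77/20 3
  1357/240 136/25 124/25 56/15
  47/9 343/60 329/60 46/9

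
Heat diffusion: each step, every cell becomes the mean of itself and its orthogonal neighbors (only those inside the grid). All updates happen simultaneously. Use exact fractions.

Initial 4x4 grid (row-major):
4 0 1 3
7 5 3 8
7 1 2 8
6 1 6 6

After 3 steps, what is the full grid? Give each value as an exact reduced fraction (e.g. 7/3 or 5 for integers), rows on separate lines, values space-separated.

After step 1:
  11/3 5/2 7/4 4
  23/4 16/5 19/5 11/2
  21/4 16/5 4 6
  14/3 7/2 15/4 20/3
After step 2:
  143/36 667/240 241/80 15/4
  67/15 369/100 73/20 193/40
  283/60 383/100 83/20 133/24
  161/36 907/240 215/48 197/36
After step 3:
  8077/2160 24217/7200 1583/480 309/80
  15161/3600 22099/6000 7731/2000 533/120
  15737/3600 24199/6000 25981/6000 1799/360
  9337/2160 29809/7200 6437/1440 2231/432

Answer: 8077/2160 24217/7200 1583/480 309/80
15161/3600 22099/6000 7731/2000 533/120
15737/3600 24199/6000 25981/6000 1799/360
9337/2160 29809/7200 6437/1440 2231/432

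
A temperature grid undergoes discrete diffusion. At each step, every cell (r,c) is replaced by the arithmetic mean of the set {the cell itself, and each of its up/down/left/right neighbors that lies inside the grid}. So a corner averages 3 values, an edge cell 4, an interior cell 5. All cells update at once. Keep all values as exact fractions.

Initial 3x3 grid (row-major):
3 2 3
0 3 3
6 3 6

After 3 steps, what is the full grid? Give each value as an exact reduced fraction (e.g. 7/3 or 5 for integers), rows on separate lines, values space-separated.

After step 1:
  5/3 11/4 8/3
  3 11/5 15/4
  3 9/2 4
After step 2:
  89/36 557/240 55/18
  37/15 81/25 757/240
  7/2 137/40 49/12
After step 3:
  5227/2160 39919/14400 3071/1080
  10511/3600 2191/750 48719/14400
  1127/360 8549/2400 853/240

Answer: 5227/2160 39919/14400 3071/1080
10511/3600 2191/750 48719/14400
1127/360 8549/2400 853/240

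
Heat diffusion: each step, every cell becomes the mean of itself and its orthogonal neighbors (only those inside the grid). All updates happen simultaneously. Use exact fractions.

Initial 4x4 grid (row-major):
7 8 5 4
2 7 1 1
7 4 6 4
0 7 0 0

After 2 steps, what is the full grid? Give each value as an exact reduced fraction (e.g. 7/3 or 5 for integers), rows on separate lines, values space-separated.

After step 1:
  17/3 27/4 9/2 10/3
  23/4 22/5 4 5/2
  13/4 31/5 3 11/4
  14/3 11/4 13/4 4/3
After step 2:
  109/18 1279/240 223/48 31/9
  143/30 271/50 92/25 151/48
  149/30 98/25 96/25 115/48
  32/9 253/60 31/12 22/9

Answer: 109/18 1279/240 223/48 31/9
143/30 271/50 92/25 151/48
149/30 98/25 96/25 115/48
32/9 253/60 31/12 22/9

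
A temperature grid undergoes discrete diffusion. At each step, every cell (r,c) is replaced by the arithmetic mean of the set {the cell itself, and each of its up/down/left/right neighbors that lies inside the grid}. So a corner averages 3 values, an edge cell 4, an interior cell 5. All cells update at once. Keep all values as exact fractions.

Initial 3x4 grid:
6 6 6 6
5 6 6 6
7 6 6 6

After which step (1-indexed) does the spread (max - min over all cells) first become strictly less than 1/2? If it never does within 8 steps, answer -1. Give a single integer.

Answer: 2

Derivation:
Step 1: max=25/4, min=17/3, spread=7/12
Step 2: max=73/12, min=88/15, spread=13/60
  -> spread < 1/2 first at step 2
Step 3: max=14501/2400, min=793/135, spread=3629/21600
Step 4: max=144469/24000, min=191999/32400, spread=60683/648000
Step 5: max=1298189/216000, min=5766053/972000, spread=30319/388800
Step 6: max=38889233/6480000, min=346919047/58320000, spread=61681/1166400
Step 7: max=1166230361/194400000, min=10417052299/1749600000, spread=1580419/34992000
Step 8: max=69916774099/11664000000, min=625722082391/104976000000, spread=7057769/209952000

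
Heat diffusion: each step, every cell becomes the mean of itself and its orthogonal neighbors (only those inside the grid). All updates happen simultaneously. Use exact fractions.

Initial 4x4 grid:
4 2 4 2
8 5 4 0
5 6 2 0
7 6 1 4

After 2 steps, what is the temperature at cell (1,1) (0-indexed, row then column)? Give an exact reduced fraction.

Answer: 441/100

Derivation:
Step 1: cell (1,1) = 5
Step 2: cell (1,1) = 441/100
Full grid after step 2:
  167/36 197/48 47/16 13/6
  65/12 441/100 151/50 2
  57/10 239/50 303/100 109/60
  35/6 381/80 751/240 77/36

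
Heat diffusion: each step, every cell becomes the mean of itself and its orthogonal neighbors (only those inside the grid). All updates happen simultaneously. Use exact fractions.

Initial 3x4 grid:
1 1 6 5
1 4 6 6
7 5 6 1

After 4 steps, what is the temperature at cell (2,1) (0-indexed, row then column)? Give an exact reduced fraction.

Answer: 90791/21600

Derivation:
Step 1: cell (2,1) = 11/2
Step 2: cell (2,1) = 133/30
Step 3: cell (2,1) = 3227/720
Step 4: cell (2,1) = 90791/21600
Full grid after step 4:
  5665/1728 6493/1800 23437/5400 59819/12960
  605563/172800 288029/72000 52919/12000 137309/28800
  20551/5184 90791/21600 100223/21600 61009/12960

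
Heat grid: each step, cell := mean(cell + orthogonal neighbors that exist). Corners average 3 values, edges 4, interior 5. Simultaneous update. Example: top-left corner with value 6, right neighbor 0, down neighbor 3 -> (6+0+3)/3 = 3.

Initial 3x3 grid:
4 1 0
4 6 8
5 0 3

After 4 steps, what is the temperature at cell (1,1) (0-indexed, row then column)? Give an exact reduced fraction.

Answer: 1299029/360000

Derivation:
Step 1: cell (1,1) = 19/5
Step 2: cell (1,1) = 381/100
Step 3: cell (1,1) = 21307/6000
Step 4: cell (1,1) = 1299029/360000
Full grid after step 4:
  25307/7200 331313/96000 9437/2700
  1027939/288000 1299029/360000 3078067/864000
  158617/43200 1571471/432000 476501/129600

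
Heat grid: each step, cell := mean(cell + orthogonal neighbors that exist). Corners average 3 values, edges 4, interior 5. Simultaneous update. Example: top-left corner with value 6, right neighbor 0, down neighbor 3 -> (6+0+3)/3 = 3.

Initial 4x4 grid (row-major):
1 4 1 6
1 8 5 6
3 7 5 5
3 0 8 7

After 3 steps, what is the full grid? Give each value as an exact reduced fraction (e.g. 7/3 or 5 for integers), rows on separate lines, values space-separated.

After step 1:
  2 7/2 4 13/3
  13/4 5 5 11/2
  7/2 23/5 6 23/4
  2 9/2 5 20/3
After step 2:
  35/12 29/8 101/24 83/18
  55/16 427/100 51/10 247/48
  267/80 118/25 527/100 287/48
  10/3 161/40 133/24 209/36
After step 3:
  479/144 751/200 1579/360 2011/432
  8377/2400 8461/2000 28793/6000 7501/1440
  8897/2400 8649/2000 31933/6000 39961/7200
  2567/720 881/200 9289/1800 2495/432

Answer: 479/144 751/200 1579/360 2011/432
8377/2400 8461/2000 28793/6000 7501/1440
8897/2400 8649/2000 31933/6000 39961/7200
2567/720 881/200 9289/1800 2495/432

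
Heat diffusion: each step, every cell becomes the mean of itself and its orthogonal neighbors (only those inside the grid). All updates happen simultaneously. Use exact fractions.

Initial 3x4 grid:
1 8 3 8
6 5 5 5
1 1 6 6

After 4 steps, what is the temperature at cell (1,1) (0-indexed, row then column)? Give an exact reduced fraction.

Answer: 1560761/360000

Derivation:
Step 1: cell (1,1) = 5
Step 2: cell (1,1) = 411/100
Step 3: cell (1,1) = 26719/6000
Step 4: cell (1,1) = 1560761/360000
Full grid after step 4:
  20543/4800 337747/72000 1093121/216000 350123/64800
  3523699/864000 1560761/360000 74639/15000 376837/72000
  490361/129600 903991/216000 1008871/216000 331873/64800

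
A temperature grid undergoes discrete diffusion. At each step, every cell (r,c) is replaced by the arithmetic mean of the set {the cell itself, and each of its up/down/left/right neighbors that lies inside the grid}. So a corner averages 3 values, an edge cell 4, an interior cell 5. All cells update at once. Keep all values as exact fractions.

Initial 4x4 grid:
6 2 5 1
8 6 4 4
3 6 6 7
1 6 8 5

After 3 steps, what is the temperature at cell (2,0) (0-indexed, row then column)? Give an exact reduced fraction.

Answer: 35303/7200

Derivation:
Step 1: cell (2,0) = 9/2
Step 2: cell (2,0) = 1139/240
Step 3: cell (2,0) = 35303/7200
Full grid after step 3:
  677/135 34361/7200 30089/7200 1717/432
  36791/7200 7493/1500 28859/6000 16357/3600
  35303/7200 6241/1200 8203/1500 19673/3600
  10199/2160 18739/3600 20663/3600 802/135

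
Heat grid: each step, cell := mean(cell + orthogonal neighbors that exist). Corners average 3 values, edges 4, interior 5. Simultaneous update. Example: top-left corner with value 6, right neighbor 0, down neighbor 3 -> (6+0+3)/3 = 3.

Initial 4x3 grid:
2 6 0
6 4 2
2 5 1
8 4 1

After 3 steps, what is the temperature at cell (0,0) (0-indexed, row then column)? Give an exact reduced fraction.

Answer: 8611/2160

Derivation:
Step 1: cell (0,0) = 14/3
Step 2: cell (0,0) = 67/18
Step 3: cell (0,0) = 8611/2160
Full grid after step 3:
  8611/2160 739/225 406/135
  28063/7200 21869/6000 9719/3600
  31363/7200 20659/6000 1799/600
  9037/2160 27493/7200 1057/360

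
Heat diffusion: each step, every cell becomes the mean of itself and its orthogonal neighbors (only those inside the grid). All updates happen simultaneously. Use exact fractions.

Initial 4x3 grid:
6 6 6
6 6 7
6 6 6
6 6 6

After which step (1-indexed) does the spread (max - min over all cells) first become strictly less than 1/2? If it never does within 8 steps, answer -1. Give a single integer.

Step 1: max=19/3, min=6, spread=1/3
  -> spread < 1/2 first at step 1
Step 2: max=751/120, min=6, spread=31/120
Step 3: max=6691/1080, min=6, spread=211/1080
Step 4: max=664897/108000, min=10847/1800, spread=14077/108000
Step 5: max=5972407/972000, min=651683/108000, spread=5363/48600
Step 6: max=178700809/29160000, min=362869/60000, spread=93859/1166400
Step 7: max=10707874481/1749600000, min=588536467/97200000, spread=4568723/69984000
Step 8: max=641636435629/104976000000, min=17677618889/2916000000, spread=8387449/167961600

Answer: 1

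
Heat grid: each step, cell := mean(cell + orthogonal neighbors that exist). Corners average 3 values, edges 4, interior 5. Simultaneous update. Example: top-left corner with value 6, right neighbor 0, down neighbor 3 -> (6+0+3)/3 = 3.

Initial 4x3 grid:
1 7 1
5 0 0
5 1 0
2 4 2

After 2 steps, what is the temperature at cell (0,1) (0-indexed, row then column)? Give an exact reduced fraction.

Answer: 237/80

Derivation:
Step 1: cell (0,1) = 9/4
Step 2: cell (0,1) = 237/80
Full grid after step 2:
  28/9 237/80 31/18
  97/30 197/100 47/30
  35/12 217/100 5/4
  55/18 119/48 5/3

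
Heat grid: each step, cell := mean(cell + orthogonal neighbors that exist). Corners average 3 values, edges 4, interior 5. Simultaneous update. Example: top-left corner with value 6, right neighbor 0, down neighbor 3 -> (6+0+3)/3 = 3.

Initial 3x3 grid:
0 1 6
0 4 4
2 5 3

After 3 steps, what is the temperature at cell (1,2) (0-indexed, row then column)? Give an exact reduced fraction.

Step 1: cell (1,2) = 17/4
Step 2: cell (1,2) = 883/240
Step 3: cell (1,2) = 50801/14400
Full grid after step 3:
  4073/2160 12517/4800 433/135
  15613/7200 2089/750 50801/14400
  661/270 22463/7200 2581/720

Answer: 50801/14400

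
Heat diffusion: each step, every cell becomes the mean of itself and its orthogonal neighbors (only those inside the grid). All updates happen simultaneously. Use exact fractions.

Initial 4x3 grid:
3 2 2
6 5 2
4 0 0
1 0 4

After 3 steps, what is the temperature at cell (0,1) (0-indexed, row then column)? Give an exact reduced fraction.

Answer: 10769/3600

Derivation:
Step 1: cell (0,1) = 3
Step 2: cell (0,1) = 35/12
Step 3: cell (0,1) = 10769/3600
Full grid after step 3:
  1457/432 10769/3600 361/144
  23023/7200 2033/750 1847/800
  18193/7200 4353/2000 13193/7200
  2189/1080 2729/1600 827/540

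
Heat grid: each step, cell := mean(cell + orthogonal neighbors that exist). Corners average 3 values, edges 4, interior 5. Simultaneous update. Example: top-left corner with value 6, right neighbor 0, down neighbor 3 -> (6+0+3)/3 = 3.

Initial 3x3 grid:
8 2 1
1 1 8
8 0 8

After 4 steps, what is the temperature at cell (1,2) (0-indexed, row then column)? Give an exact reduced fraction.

Step 1: cell (1,2) = 9/2
Step 2: cell (1,2) = 159/40
Step 3: cell (1,2) = 9673/2400
Step 4: cell (1,2) = 554431/144000
Full grid after step 4:
  231379/64800 769709/216000 242929/64800
  1556543/432000 1363457/360000 554431/144000
  164111/43200 3337211/864000 526633/129600

Answer: 554431/144000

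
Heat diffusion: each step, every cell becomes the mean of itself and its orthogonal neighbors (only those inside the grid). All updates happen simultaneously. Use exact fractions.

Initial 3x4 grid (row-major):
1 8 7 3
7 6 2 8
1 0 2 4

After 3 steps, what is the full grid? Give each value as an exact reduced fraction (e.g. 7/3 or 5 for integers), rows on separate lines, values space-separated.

After step 1:
  16/3 11/2 5 6
  15/4 23/5 5 17/4
  8/3 9/4 2 14/3
After step 2:
  175/36 613/120 43/8 61/12
  327/80 211/50 417/100 239/48
  26/9 691/240 167/48 131/36
After step 3:
  10121/2160 2201/450 5921/1200 247/48
  6423/1600 4093/1000 6667/1500 64337/14400
  887/270 24241/7200 25501/7200 871/216

Answer: 10121/2160 2201/450 5921/1200 247/48
6423/1600 4093/1000 6667/1500 64337/14400
887/270 24241/7200 25501/7200 871/216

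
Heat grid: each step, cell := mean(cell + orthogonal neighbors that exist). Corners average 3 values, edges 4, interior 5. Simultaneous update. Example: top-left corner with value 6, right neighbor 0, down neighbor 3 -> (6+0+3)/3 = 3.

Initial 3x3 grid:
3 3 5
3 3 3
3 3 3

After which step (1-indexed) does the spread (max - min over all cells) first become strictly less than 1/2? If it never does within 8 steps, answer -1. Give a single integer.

Answer: 3

Derivation:
Step 1: max=11/3, min=3, spread=2/3
Step 2: max=32/9, min=3, spread=5/9
Step 3: max=365/108, min=3, spread=41/108
  -> spread < 1/2 first at step 3
Step 4: max=21571/6480, min=551/180, spread=347/1296
Step 5: max=1273337/388800, min=5557/1800, spread=2921/15552
Step 6: max=75812539/23328000, min=673483/216000, spread=24611/186624
Step 7: max=4517762033/1399680000, min=15236741/4860000, spread=207329/2239488
Step 8: max=269972352451/83980800000, min=816401599/259200000, spread=1746635/26873856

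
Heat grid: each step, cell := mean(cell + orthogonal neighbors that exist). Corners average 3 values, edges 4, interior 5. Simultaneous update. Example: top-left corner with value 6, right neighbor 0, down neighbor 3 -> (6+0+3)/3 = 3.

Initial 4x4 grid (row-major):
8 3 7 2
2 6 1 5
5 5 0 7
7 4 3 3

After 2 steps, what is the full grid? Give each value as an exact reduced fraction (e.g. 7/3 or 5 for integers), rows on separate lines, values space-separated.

Answer: 187/36 1019/240 1063/240 35/9
133/30 449/100 87/25 479/120
29/6 201/50 69/20 451/120
89/18 199/48 887/240 127/36

Derivation:
After step 1:
  13/3 6 13/4 14/3
  21/4 17/5 19/5 15/4
  19/4 4 16/5 15/4
  16/3 19/4 5/2 13/3
After step 2:
  187/36 1019/240 1063/240 35/9
  133/30 449/100 87/25 479/120
  29/6 201/50 69/20 451/120
  89/18 199/48 887/240 127/36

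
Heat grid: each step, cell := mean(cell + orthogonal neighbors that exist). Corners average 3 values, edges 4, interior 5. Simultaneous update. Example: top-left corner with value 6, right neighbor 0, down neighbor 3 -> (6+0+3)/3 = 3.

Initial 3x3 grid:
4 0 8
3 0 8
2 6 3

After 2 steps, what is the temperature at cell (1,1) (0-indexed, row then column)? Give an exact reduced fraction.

Answer: 323/100

Derivation:
Step 1: cell (1,1) = 17/5
Step 2: cell (1,1) = 323/100
Full grid after step 2:
  91/36 211/60 157/36
  233/80 323/100 383/80
  26/9 929/240 79/18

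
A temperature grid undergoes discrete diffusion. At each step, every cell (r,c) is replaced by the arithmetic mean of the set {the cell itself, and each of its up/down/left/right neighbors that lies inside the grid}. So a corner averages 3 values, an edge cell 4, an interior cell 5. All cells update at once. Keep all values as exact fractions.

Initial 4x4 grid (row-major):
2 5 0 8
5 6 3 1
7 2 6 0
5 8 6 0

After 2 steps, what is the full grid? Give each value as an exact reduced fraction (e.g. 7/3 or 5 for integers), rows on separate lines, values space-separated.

After step 1:
  4 13/4 4 3
  5 21/5 16/5 3
  19/4 29/5 17/5 7/4
  20/3 21/4 5 2
After step 2:
  49/12 309/80 269/80 10/3
  359/80 429/100 89/25 219/80
  1333/240 117/25 383/100 203/80
  50/9 1363/240 313/80 35/12

Answer: 49/12 309/80 269/80 10/3
359/80 429/100 89/25 219/80
1333/240 117/25 383/100 203/80
50/9 1363/240 313/80 35/12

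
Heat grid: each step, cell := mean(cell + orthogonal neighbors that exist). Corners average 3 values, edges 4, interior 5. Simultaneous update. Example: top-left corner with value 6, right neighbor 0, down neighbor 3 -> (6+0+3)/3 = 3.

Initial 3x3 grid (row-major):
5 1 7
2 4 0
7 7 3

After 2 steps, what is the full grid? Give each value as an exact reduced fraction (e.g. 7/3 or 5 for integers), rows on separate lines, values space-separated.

After step 1:
  8/3 17/4 8/3
  9/2 14/5 7/2
  16/3 21/4 10/3
After step 2:
  137/36 743/240 125/36
  153/40 203/50 123/40
  181/36 1003/240 145/36

Answer: 137/36 743/240 125/36
153/40 203/50 123/40
181/36 1003/240 145/36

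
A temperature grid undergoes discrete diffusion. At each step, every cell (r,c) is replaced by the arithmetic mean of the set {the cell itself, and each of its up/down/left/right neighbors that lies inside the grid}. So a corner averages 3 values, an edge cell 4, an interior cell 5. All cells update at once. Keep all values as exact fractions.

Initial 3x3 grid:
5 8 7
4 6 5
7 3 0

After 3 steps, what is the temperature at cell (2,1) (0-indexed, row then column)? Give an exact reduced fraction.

Answer: 7973/1800

Derivation:
Step 1: cell (2,1) = 4
Step 2: cell (2,1) = 62/15
Step 3: cell (2,1) = 7973/1800
Full grid after step 3:
  772/135 41267/7200 1499/270
  37817/7200 15179/3000 35117/7200
  5081/1080 7973/1800 4541/1080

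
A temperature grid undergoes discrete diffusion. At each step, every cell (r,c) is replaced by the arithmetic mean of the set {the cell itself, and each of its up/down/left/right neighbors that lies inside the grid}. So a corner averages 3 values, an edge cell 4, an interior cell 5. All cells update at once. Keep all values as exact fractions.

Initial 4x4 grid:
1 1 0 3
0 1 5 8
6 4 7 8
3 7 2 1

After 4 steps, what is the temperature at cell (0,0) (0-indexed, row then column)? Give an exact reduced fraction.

Step 1: cell (0,0) = 2/3
Step 2: cell (0,0) = 41/36
Step 3: cell (0,0) = 3337/2160
Step 4: cell (0,0) = 130819/64800
Full grid after step 4:
  130819/64800 255407/108000 346607/108000 61819/16200
  560299/216000 110057/36000 84401/22500 465407/108000
  770987/216000 68873/18000 158081/36000 503447/108000
  129817/32400 927587/216000 975379/216000 308299/64800

Answer: 130819/64800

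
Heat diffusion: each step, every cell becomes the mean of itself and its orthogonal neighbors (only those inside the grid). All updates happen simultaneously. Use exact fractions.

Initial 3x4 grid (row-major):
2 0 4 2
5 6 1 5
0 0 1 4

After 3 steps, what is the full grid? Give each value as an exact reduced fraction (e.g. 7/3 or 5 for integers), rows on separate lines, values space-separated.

After step 1:
  7/3 3 7/4 11/3
  13/4 12/5 17/5 3
  5/3 7/4 3/2 10/3
After step 2:
  103/36 569/240 709/240 101/36
  193/80 69/25 241/100 67/20
  20/9 439/240 599/240 47/18
After step 3:
  344/135 19703/7200 18973/7200 6559/2160
  12307/4800 4713/2000 1397/500 3353/1200
  2327/1080 16753/7200 16823/7200 6089/2160

Answer: 344/135 19703/7200 18973/7200 6559/2160
12307/4800 4713/2000 1397/500 3353/1200
2327/1080 16753/7200 16823/7200 6089/2160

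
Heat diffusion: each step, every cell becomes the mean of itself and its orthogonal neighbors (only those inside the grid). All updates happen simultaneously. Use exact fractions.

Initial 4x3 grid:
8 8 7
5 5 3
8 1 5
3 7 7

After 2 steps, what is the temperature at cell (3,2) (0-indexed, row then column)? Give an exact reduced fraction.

Answer: 89/18

Derivation:
Step 1: cell (3,2) = 19/3
Step 2: cell (3,2) = 89/18
Full grid after step 2:
  41/6 61/10 6
  443/80 281/50 97/20
  439/80 447/100 77/15
  59/12 661/120 89/18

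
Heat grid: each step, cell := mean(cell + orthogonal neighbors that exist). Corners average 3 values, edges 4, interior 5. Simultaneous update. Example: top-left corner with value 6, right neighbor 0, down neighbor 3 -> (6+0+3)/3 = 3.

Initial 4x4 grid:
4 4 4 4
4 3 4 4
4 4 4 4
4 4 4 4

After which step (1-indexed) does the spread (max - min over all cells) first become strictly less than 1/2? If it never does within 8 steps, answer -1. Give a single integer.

Answer: 1

Derivation:
Step 1: max=4, min=15/4, spread=1/4
  -> spread < 1/2 first at step 1
Step 2: max=4, min=189/50, spread=11/50
Step 3: max=4, min=9233/2400, spread=367/2400
Step 4: max=2387/600, min=41629/10800, spread=1337/10800
Step 5: max=71531/18000, min=1254331/324000, spread=33227/324000
Step 6: max=427951/108000, min=37665673/9720000, spread=849917/9720000
Step 7: max=6411467/1620000, min=1132685653/291600000, spread=21378407/291600000
Step 8: max=1920311657/486000000, min=34025537629/8748000000, spread=540072197/8748000000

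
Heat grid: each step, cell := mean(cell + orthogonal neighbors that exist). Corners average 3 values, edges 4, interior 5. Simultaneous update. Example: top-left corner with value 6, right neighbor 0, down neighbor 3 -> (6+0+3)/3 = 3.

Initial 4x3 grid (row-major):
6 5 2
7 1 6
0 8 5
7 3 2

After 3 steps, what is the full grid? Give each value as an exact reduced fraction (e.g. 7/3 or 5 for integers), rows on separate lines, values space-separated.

After step 1:
  6 7/2 13/3
  7/2 27/5 7/2
  11/2 17/5 21/4
  10/3 5 10/3
After step 2:
  13/3 577/120 34/9
  51/10 193/50 1109/240
  59/15 491/100 929/240
  83/18 113/30 163/36
After step 3:
  1709/360 30203/7200 9509/2160
  323/75 27959/6000 29033/7200
  16699/3600 24409/6000 32273/7200
  554/135 8017/1800 8759/2160

Answer: 1709/360 30203/7200 9509/2160
323/75 27959/6000 29033/7200
16699/3600 24409/6000 32273/7200
554/135 8017/1800 8759/2160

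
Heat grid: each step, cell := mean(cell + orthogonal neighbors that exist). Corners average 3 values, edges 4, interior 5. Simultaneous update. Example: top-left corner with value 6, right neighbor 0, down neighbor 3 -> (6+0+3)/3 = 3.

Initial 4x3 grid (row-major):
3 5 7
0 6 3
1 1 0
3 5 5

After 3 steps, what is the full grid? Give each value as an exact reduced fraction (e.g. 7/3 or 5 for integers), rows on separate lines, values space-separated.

Answer: 353/108 56417/14400 295/72
20941/7200 19063/6000 8897/2400
1959/800 8689/3000 21881/7200
1927/720 20231/7200 6611/2160

Derivation:
After step 1:
  8/3 21/4 5
  5/2 3 4
  5/4 13/5 9/4
  3 7/2 10/3
After step 2:
  125/36 191/48 19/4
  113/48 347/100 57/16
  187/80 63/25 731/240
  31/12 373/120 109/36
After step 3:
  353/108 56417/14400 295/72
  20941/7200 19063/6000 8897/2400
  1959/800 8689/3000 21881/7200
  1927/720 20231/7200 6611/2160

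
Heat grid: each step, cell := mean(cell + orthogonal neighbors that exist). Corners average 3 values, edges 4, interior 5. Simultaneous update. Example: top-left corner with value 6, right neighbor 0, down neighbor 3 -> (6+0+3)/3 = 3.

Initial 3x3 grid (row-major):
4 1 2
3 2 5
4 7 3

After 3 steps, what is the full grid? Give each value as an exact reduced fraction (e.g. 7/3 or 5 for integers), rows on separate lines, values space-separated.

Answer: 3263/1080 40957/14400 6481/2160
48457/14400 3489/1000 12083/3600
8521/2160 6979/1800 713/180

Derivation:
After step 1:
  8/3 9/4 8/3
  13/4 18/5 3
  14/3 4 5
After step 2:
  49/18 671/240 95/36
  851/240 161/50 107/30
  143/36 259/60 4
After step 3:
  3263/1080 40957/14400 6481/2160
  48457/14400 3489/1000 12083/3600
  8521/2160 6979/1800 713/180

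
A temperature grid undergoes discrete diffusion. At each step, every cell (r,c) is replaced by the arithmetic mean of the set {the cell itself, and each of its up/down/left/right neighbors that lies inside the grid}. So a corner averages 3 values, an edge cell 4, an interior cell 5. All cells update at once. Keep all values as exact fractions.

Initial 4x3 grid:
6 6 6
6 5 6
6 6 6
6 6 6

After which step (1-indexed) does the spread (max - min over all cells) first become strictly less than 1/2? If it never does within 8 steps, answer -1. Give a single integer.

Step 1: max=6, min=23/4, spread=1/4
  -> spread < 1/2 first at step 1
Step 2: max=6, min=577/100, spread=23/100
Step 3: max=2387/400, min=27989/4800, spread=131/960
Step 4: max=42809/7200, min=252649/43200, spread=841/8640
Step 5: max=8546627/1440000, min=101137949/17280000, spread=56863/691200
Step 6: max=76770457/12960000, min=911585659/155520000, spread=386393/6220800
Step 7: max=30683641187/5184000000, min=364854276869/62208000000, spread=26795339/497664000
Step 8: max=1839153850333/311040000000, min=21911064285871/3732480000000, spread=254051069/5971968000

Answer: 1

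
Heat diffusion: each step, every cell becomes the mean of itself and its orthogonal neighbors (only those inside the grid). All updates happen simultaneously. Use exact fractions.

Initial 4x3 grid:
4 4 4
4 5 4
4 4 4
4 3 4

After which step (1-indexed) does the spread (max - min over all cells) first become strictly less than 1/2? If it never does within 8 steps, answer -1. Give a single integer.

Step 1: max=17/4, min=11/3, spread=7/12
Step 2: max=419/100, min=181/48, spread=503/1200
  -> spread < 1/2 first at step 2
Step 3: max=19963/4800, min=55339/14400, spread=91/288
Step 4: max=178583/43200, min=3354161/864000, spread=217499/864000
Step 5: max=71246803/17280000, min=202620259/51840000, spread=222403/1036800
Step 6: max=4257143177/1036800000, min=12226961081/3110400000, spread=10889369/62208000
Step 7: max=254683730443/62208000000, min=736521175579/186624000000, spread=110120063/746496000
Step 8: max=15236017732337/3732480000000, min=44342389497761/11197440000000, spread=5462654797/44789760000

Answer: 2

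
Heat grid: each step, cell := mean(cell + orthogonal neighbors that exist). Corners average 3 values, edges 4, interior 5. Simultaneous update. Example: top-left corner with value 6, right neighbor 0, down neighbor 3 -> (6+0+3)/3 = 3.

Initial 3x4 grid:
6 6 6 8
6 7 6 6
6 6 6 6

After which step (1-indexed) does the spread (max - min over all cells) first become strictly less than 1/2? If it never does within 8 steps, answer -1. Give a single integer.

Answer: 2

Derivation:
Step 1: max=20/3, min=6, spread=2/3
Step 2: max=59/9, min=489/80, spread=319/720
  -> spread < 1/2 first at step 2
Step 3: max=13897/2160, min=2207/360, spread=131/432
Step 4: max=103351/16200, min=265751/43200, spread=5911/25920
Step 5: max=24658181/3888000, min=15966979/2592000, spread=56617/311040
Step 6: max=1473492829/233280000, min=960263861/155520000, spread=2647763/18662400
Step 7: max=88163691311/13996800000, min=57718657999/9331200000, spread=25371269/223948800
Step 8: max=5278705973749/839808000000, min=3468837142541/559872000000, spread=1207204159/13436928000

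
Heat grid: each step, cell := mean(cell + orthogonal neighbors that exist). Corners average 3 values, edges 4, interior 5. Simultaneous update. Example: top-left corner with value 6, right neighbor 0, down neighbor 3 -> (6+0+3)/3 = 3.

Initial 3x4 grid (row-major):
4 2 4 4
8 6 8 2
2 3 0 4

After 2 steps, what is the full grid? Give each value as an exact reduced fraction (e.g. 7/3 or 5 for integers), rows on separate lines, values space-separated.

Answer: 41/9 557/120 95/24 37/9
97/20 423/100 443/100 83/24
145/36 487/120 25/8 41/12

Derivation:
After step 1:
  14/3 4 9/2 10/3
  5 27/5 4 9/2
  13/3 11/4 15/4 2
After step 2:
  41/9 557/120 95/24 37/9
  97/20 423/100 443/100 83/24
  145/36 487/120 25/8 41/12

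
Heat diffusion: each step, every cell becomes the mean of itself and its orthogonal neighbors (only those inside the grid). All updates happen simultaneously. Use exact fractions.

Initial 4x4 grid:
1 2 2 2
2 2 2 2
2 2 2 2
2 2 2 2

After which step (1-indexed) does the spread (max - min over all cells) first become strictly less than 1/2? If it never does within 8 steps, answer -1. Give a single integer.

Step 1: max=2, min=5/3, spread=1/3
  -> spread < 1/2 first at step 1
Step 2: max=2, min=31/18, spread=5/18
Step 3: max=2, min=391/216, spread=41/216
Step 4: max=2, min=11917/6480, spread=1043/6480
Step 5: max=2, min=363247/194400, spread=25553/194400
Step 6: max=35921/18000, min=10992541/5832000, spread=645863/5832000
Step 7: max=239029/120000, min=332278309/174960000, spread=16225973/174960000
Step 8: max=107299/54000, min=10020122017/5248800000, spread=409340783/5248800000

Answer: 1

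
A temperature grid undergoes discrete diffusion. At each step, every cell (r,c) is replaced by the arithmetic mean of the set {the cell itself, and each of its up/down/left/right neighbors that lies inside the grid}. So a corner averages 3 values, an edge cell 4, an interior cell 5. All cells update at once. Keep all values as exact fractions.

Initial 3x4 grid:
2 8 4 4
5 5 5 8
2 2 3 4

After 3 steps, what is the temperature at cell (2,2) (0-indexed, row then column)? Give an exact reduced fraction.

Answer: 257/60

Derivation:
Step 1: cell (2,2) = 7/2
Step 2: cell (2,2) = 33/8
Step 3: cell (2,2) = 257/60
Full grid after step 3:
  325/72 75/16 3629/720 2233/432
  383/96 109/25 5617/1200 14261/2880
  131/36 91/24 257/60 665/144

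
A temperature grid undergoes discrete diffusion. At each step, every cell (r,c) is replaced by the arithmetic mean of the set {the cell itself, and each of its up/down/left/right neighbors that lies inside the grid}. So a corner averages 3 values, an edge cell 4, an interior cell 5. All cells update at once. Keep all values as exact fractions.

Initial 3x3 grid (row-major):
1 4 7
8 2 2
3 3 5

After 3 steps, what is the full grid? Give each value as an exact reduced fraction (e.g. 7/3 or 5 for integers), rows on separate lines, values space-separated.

After step 1:
  13/3 7/2 13/3
  7/2 19/5 4
  14/3 13/4 10/3
After step 2:
  34/9 479/120 71/18
  163/40 361/100 58/15
  137/36 301/80 127/36
After step 3:
  533/135 27583/7200 4249/1080
  9161/2400 23167/6000 6727/1800
  8383/2160 17647/4800 8033/2160

Answer: 533/135 27583/7200 4249/1080
9161/2400 23167/6000 6727/1800
8383/2160 17647/4800 8033/2160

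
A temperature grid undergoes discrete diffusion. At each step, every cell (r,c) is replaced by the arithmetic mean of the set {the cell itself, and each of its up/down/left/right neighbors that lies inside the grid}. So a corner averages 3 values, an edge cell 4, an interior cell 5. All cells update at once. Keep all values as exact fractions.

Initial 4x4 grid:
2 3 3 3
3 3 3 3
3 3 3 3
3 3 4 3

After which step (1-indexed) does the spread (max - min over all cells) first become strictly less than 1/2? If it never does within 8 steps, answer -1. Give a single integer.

Step 1: max=10/3, min=8/3, spread=2/3
Step 2: max=391/120, min=49/18, spread=193/360
Step 3: max=3451/1080, min=607/216, spread=52/135
  -> spread < 1/2 first at step 3
Step 4: max=340843/108000, min=18397/6480, spread=102679/324000
Step 5: max=3054643/972000, min=2796767/972000, spread=64469/243000
Step 6: max=90994387/29160000, min=84509291/29160000, spread=810637/3645000
Step 7: max=2717675101/874800000, min=510836977/174960000, spread=20436277/109350000
Step 8: max=81142630891/26244000000, min=15404269831/5248800000, spread=515160217/3280500000

Answer: 3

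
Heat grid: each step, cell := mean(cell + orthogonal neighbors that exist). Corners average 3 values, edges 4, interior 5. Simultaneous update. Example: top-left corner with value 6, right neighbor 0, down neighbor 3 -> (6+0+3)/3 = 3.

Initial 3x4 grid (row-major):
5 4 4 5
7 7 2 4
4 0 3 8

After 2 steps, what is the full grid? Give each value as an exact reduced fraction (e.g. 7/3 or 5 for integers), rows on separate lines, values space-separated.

Answer: 193/36 217/48 205/48 77/18
75/16 89/20 79/20 217/48
155/36 173/48 63/16 13/3

Derivation:
After step 1:
  16/3 5 15/4 13/3
  23/4 4 4 19/4
  11/3 7/2 13/4 5
After step 2:
  193/36 217/48 205/48 77/18
  75/16 89/20 79/20 217/48
  155/36 173/48 63/16 13/3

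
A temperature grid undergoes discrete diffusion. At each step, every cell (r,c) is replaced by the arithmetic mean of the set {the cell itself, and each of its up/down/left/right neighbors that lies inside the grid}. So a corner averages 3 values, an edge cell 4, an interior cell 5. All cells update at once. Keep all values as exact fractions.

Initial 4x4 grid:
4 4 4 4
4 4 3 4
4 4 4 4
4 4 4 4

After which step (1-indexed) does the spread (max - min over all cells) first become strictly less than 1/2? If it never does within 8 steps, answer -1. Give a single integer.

Step 1: max=4, min=15/4, spread=1/4
  -> spread < 1/2 first at step 1
Step 2: max=4, min=189/50, spread=11/50
Step 3: max=4, min=9233/2400, spread=367/2400
Step 4: max=2387/600, min=41629/10800, spread=1337/10800
Step 5: max=71531/18000, min=1254331/324000, spread=33227/324000
Step 6: max=427951/108000, min=37665673/9720000, spread=849917/9720000
Step 7: max=6411467/1620000, min=1132685653/291600000, spread=21378407/291600000
Step 8: max=1920311657/486000000, min=34025537629/8748000000, spread=540072197/8748000000

Answer: 1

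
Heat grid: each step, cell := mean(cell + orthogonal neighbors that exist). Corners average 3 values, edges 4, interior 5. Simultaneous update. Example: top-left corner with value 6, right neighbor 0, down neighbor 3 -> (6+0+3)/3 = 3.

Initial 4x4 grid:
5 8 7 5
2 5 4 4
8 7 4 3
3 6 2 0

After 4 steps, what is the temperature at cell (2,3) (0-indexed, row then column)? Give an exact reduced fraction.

Step 1: cell (2,3) = 11/4
Step 2: cell (2,3) = 149/48
Step 3: cell (2,3) = 25033/7200
Step 4: cell (2,3) = 159743/43200
Full grid after step 4:
  4669/864 127973/24000 1112933/216000 1573/324
  47203/9000 61919/12000 42559/9000 950243/216000
  13823/2700 428339/90000 754897/180000 159743/43200
  159011/32400 19673/4320 82033/21600 218143/64800

Answer: 159743/43200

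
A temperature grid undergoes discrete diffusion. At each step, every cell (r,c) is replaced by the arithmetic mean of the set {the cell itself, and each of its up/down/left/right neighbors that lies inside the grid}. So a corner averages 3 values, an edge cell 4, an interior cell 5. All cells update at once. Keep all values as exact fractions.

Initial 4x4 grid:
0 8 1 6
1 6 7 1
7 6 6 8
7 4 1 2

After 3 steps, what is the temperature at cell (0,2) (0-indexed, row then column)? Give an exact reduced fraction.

Answer: 32989/7200

Derivation:
Step 1: cell (0,2) = 11/2
Step 2: cell (0,2) = 967/240
Step 3: cell (0,2) = 32989/7200
Full grid after step 3:
  733/180 9887/2400 32989/7200 2293/540
  10477/2400 24/5 1699/375 33739/7200
  803/160 4913/1000 2911/600 31051/7200
  611/120 2369/480 31471/7200 4583/1080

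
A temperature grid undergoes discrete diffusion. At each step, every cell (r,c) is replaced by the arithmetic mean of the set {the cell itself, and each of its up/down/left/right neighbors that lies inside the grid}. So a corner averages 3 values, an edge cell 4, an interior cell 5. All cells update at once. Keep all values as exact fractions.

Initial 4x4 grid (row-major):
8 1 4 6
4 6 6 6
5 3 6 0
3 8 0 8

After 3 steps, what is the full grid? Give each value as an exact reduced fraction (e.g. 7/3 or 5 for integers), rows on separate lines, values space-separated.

Answer: 989/216 17461/3600 16453/3600 5323/1080
8843/1800 13303/3000 2933/600 8039/1800
7979/1800 2897/600 12383/3000 8203/1800
5143/1080 15133/3600 16181/3600 853/216

Derivation:
After step 1:
  13/3 19/4 17/4 16/3
  23/4 4 28/5 9/2
  15/4 28/5 3 5
  16/3 7/2 11/2 8/3
After step 2:
  89/18 13/3 299/60 169/36
  107/24 257/50 427/100 613/120
  613/120 397/100 247/50 91/24
  151/36 299/60 11/3 79/18
After step 3:
  989/216 17461/3600 16453/3600 5323/1080
  8843/1800 13303/3000 2933/600 8039/1800
  7979/1800 2897/600 12383/3000 8203/1800
  5143/1080 15133/3600 16181/3600 853/216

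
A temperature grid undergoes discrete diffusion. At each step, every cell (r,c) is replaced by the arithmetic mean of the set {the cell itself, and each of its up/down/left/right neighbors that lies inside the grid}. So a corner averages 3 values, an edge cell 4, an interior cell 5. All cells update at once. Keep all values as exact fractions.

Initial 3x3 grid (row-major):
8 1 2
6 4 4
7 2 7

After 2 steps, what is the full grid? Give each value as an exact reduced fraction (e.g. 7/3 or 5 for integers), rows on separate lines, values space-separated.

Answer: 5 869/240 31/9
393/80 453/100 859/240
65/12 133/30 163/36

Derivation:
After step 1:
  5 15/4 7/3
  25/4 17/5 17/4
  5 5 13/3
After step 2:
  5 869/240 31/9
  393/80 453/100 859/240
  65/12 133/30 163/36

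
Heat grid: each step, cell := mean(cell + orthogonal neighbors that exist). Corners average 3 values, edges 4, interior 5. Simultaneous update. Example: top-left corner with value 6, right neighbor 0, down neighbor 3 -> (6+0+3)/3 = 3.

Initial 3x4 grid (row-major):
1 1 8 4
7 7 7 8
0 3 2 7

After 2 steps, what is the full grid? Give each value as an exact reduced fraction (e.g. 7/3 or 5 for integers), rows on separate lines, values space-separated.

Answer: 11/3 69/16 1339/240 109/18
181/48 112/25 553/100 757/120
121/36 193/48 1189/240 203/36

Derivation:
After step 1:
  3 17/4 5 20/3
  15/4 5 32/5 13/2
  10/3 3 19/4 17/3
After step 2:
  11/3 69/16 1339/240 109/18
  181/48 112/25 553/100 757/120
  121/36 193/48 1189/240 203/36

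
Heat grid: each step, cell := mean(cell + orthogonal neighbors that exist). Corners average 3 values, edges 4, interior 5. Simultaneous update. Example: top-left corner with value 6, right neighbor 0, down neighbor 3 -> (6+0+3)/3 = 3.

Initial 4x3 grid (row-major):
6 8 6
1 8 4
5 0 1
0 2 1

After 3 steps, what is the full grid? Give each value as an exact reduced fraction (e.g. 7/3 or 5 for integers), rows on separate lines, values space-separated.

Answer: 1817/360 6589/1200 3739/720
1743/400 8259/2000 3511/800
4811/1800 8801/3000 18419/7200
4637/2160 24683/14400 1043/540

Derivation:
After step 1:
  5 7 6
  5 21/5 19/4
  3/2 16/5 3/2
  7/3 3/4 4/3
After step 2:
  17/3 111/20 71/12
  157/40 483/100 329/80
  361/120 223/100 647/240
  55/36 457/240 43/36
After step 3:
  1817/360 6589/1200 3739/720
  1743/400 8259/2000 3511/800
  4811/1800 8801/3000 18419/7200
  4637/2160 24683/14400 1043/540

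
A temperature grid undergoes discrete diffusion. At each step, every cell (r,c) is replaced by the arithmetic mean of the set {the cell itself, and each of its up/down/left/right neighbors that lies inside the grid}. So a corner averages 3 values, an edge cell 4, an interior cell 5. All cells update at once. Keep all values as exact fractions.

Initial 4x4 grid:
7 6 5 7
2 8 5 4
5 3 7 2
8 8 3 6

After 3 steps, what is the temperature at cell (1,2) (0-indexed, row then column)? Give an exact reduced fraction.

Step 1: cell (1,2) = 29/5
Step 2: cell (1,2) = 497/100
Step 3: cell (1,2) = 16213/3000
Full grid after step 3:
  3871/720 4557/800 38741/7200 5809/1080
  6653/1200 10477/2000 16213/3000 35081/7200
  257/48 5617/1000 29209/6000 7013/1440
  2117/360 649/120 1901/360 1991/432

Answer: 16213/3000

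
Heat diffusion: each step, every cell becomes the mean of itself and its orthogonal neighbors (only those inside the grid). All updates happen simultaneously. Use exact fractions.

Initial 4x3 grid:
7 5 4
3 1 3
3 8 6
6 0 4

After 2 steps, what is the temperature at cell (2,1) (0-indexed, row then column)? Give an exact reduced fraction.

Answer: 447/100

Derivation:
Step 1: cell (2,1) = 18/5
Step 2: cell (2,1) = 447/100
Full grid after step 2:
  17/4 69/16 47/12
  35/8 377/100 67/16
  151/40 447/100 941/240
  25/6 433/120 157/36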